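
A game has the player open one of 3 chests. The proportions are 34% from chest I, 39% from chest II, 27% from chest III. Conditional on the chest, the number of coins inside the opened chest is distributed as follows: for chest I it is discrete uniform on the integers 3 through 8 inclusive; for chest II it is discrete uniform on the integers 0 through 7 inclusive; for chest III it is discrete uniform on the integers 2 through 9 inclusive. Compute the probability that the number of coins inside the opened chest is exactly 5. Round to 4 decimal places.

Conditional on each chest, P(X = 5): I: 0.166667; II: 0.125; III: 0.125.
By total probability, P(X = 5) = 0.34·0.166667 + 0.39·0.125 + 0.27·0.125 = 0.139167.

0.1392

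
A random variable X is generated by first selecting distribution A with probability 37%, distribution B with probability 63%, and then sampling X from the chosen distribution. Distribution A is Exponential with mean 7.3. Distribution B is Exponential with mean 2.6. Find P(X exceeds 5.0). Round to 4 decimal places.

0.2786

Conditional on each component, P(X > 5.0): A: 0.504125; B: 0.146157.
By total probability, P(X > 5.0) = 0.37·0.504125 + 0.63·0.146157 = 0.278605.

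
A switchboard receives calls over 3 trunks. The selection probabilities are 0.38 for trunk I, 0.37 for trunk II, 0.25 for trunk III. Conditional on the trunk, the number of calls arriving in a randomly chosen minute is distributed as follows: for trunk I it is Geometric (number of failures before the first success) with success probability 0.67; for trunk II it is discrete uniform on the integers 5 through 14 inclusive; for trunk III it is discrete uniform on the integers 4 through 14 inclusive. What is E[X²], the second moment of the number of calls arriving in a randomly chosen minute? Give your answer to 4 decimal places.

59.5665

For each component E[X²] = Var + (mean)², giving I: 0.977723; II: 98.5; III: 91.
Overall E[X²] = 0.38·0.977723 + 0.37·98.5 + 0.25·91 = 59.5665.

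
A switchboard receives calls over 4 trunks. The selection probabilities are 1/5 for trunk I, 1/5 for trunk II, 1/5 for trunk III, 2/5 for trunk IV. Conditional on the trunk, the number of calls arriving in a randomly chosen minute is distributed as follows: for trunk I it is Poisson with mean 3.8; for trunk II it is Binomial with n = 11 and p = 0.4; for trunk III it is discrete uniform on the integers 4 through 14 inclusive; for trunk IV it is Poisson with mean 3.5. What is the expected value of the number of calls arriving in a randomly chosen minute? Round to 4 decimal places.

Component means — I: 3.8; II: 4.4; III: 9; IV: 3.5.
E[X] = 0.2·3.8 + 0.2·4.4 + 0.2·9 + 0.4·3.5 = 4.84.

4.8400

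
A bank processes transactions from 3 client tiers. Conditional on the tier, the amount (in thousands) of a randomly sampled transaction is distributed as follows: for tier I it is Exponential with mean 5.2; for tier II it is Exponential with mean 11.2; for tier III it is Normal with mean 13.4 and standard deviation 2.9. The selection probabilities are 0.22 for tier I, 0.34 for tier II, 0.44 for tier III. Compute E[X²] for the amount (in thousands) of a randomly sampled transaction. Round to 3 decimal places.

For each component E[X²] = Var + (mean)², giving I: 54.08; II: 250.88; III: 187.97.
Overall E[X²] = 0.22·54.08 + 0.34·250.88 + 0.44·187.97 = 179.904.

179.904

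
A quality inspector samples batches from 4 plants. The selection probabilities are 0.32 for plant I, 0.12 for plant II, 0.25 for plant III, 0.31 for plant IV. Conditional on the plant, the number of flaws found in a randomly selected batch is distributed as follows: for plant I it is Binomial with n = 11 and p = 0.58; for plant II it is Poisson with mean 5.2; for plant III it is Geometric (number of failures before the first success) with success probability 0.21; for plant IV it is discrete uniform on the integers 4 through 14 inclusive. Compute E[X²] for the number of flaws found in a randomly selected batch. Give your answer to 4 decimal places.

For each component E[X²] = Var + (mean)², giving I: 43.384; II: 32.24; III: 32.0658; IV: 91.
Overall E[X²] = 0.32·43.384 + 0.12·32.24 + 0.25·32.0658 + 0.31·91 = 53.9781.

53.9781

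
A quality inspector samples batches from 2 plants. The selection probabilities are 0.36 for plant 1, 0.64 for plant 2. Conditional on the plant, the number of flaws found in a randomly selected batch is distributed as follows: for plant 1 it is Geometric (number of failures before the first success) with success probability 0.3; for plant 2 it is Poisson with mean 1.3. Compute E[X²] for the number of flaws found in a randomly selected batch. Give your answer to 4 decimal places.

For each component E[X²] = Var + (mean)², giving 1: 13.2222; 2: 2.99.
Overall E[X²] = 0.36·13.2222 + 0.64·2.99 = 6.6736.

6.6736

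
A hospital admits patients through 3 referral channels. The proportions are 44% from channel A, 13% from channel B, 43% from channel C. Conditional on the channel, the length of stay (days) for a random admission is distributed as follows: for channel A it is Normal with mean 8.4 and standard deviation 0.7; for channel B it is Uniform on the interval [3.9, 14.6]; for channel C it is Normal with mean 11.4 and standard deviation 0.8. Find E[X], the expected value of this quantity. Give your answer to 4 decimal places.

Component means — A: 8.4; B: 9.25; C: 11.4.
E[X] = 0.44·8.4 + 0.13·9.25 + 0.43·11.4 = 9.8005.

9.8005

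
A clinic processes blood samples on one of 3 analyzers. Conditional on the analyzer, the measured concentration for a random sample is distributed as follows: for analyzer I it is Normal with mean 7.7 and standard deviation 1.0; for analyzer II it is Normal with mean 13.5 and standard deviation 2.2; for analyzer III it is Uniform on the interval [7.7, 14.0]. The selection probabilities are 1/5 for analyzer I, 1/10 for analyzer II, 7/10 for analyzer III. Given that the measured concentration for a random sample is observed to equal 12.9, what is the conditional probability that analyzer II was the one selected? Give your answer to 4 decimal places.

0.1359

Likelihoods f(12.9 | ·): I: 5.36104e-07; II: 0.174717; III: 0.15873.
Posterior ∝ prior × likelihood. Numerator for II: 0.1·0.174717 = 0.0174717.
Normalizing constant: 0.2·5.36104e-07 + 0.1·0.174717 + 0.7·0.15873 = 0.128583.
P(II | observation) = 0.0174717 / 0.128583 = 0.135879.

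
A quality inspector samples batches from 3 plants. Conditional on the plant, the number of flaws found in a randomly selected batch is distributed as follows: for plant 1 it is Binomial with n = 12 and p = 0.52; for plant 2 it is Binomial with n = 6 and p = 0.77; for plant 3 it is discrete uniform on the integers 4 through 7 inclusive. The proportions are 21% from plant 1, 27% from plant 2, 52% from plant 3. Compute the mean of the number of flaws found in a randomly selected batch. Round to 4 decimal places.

5.4178

Component means — 1: 6.24; 2: 4.62; 3: 5.5.
E[X] = 0.21·6.24 + 0.27·4.62 + 0.52·5.5 = 5.4178.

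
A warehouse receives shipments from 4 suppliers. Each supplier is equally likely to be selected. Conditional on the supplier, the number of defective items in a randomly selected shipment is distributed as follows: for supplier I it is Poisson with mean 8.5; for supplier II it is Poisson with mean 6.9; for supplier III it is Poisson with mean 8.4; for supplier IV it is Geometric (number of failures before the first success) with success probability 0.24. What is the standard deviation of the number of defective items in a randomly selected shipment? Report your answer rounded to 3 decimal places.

3.730

Per component, I: μ=8.5, E[X²]=80.75; II: μ=6.9, E[X²]=54.51; III: μ=8.4, E[X²]=78.96; IV: μ=3.16667, E[X²]=23.2222.
E[X] = 0.25·8.5 + 0.25·6.9 + 0.25·8.4 + 0.25·3.16667 = 6.74167.
E[X²] = 0.25·80.75 + 0.25·54.51 + 0.25·78.96 + 0.25·23.2222 = 59.3606.
Var(X) = E[X²] − (E[X])² = 59.3606 − 45.4501 = 13.9105.
SD(X) = √13.9105 = 3.72968.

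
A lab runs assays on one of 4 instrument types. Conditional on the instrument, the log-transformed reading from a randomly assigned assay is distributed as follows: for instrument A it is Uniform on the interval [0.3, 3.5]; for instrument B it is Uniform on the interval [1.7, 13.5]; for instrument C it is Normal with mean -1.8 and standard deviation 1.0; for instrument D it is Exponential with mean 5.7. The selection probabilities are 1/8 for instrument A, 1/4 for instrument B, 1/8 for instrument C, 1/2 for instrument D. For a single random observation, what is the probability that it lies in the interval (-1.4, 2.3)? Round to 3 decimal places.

0.300

Conditional on each instrument, P(-1.4 < X < 2.3): A: 0.625; B: 0.0508475; C: 0.344558; D: 0.332028.
By total probability, P(-1.4 < X < 2.3) = 0.125·0.625 + 0.25·0.0508475 + 0.125·0.344558 + 0.5·0.332028 = 0.29992.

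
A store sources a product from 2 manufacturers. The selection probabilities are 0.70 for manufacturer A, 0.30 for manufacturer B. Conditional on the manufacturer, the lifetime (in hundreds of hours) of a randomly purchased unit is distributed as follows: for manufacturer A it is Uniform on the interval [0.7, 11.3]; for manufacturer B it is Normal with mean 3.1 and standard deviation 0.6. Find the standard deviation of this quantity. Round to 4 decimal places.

2.9032

Per component, A: μ=6, E[X²]=45.3633; B: μ=3.1, E[X²]=9.97.
E[X] = 0.7·6 + 0.3·3.1 = 5.13.
E[X²] = 0.7·45.3633 + 0.3·9.97 = 34.7453.
Var(X) = E[X²] − (E[X])² = 34.7453 − 26.3169 = 8.42843.
SD(X) = √8.42843 = 2.90318.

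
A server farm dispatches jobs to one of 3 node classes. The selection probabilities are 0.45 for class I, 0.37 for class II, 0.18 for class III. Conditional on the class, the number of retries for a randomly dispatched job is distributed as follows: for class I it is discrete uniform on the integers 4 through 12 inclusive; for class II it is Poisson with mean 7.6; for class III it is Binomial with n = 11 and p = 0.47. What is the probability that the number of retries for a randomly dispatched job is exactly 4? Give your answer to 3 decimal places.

Conditional on each class, P(X = 4): I: 0.111111; II: 0.0695673; III: 0.189163.
By total probability, P(X = 4) = 0.45·0.111111 + 0.37·0.0695673 + 0.18·0.189163 = 0.109789.

0.110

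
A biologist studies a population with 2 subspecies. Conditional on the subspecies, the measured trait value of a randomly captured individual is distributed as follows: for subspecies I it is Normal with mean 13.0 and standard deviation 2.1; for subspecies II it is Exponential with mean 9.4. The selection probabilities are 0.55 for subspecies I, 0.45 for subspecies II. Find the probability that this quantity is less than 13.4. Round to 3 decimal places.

0.658

Conditional on each subspecies, P(X < 13.4): I: 0.575532; II: 0.759619.
By total probability, P(X < 13.4) = 0.55·0.575532 + 0.45·0.759619 = 0.658371.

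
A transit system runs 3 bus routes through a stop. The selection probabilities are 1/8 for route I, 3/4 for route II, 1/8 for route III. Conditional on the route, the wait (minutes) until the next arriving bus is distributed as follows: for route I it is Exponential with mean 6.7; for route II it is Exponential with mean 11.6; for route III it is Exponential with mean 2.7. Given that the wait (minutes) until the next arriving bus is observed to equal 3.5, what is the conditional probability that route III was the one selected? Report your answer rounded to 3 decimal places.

Likelihoods f(3.5 | ·): I: 0.0885228; II: 0.0637536; III: 0.101312.
Posterior ∝ prior × likelihood. Numerator for III: 0.125·0.101312 = 0.012664.
Normalizing constant: 0.125·0.0885228 + 0.75·0.0637536 + 0.125·0.101312 = 0.0715446.
P(III | observation) = 0.012664 / 0.0715446 = 0.177009.

0.177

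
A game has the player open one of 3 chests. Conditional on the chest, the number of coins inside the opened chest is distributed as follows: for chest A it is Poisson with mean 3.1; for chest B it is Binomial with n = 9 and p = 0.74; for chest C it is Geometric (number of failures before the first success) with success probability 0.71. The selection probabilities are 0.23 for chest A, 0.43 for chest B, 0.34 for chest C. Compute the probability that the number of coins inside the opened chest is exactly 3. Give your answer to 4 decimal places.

0.0619

Conditional on each chest, P(X = 3): A: 0.223677; B: 0.0105151; C: 0.0173162.
By total probability, P(X = 3) = 0.23·0.223677 + 0.43·0.0105151 + 0.34·0.0173162 = 0.0618547.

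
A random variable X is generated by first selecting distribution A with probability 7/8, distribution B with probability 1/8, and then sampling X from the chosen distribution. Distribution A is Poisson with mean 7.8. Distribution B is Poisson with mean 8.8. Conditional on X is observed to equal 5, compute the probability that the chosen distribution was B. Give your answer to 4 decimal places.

0.0876

Likelihoods P(X=5 | ·): A: 0.0985814; B: 0.0662889.
Posterior ∝ prior × likelihood. Numerator for B: 0.125·0.0662889 = 0.00828611.
Normalizing constant: 0.875·0.0985814 + 0.125·0.0662889 = 0.0945448.
P(B | observation) = 0.00828611 / 0.0945448 = 0.0876422.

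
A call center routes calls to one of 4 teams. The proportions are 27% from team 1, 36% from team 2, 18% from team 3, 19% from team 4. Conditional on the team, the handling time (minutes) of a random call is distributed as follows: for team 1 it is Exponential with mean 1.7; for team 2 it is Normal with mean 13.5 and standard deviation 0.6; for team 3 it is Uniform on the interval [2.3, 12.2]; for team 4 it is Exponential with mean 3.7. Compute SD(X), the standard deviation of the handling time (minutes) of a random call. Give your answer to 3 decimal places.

5.454

Per component, 1: μ=1.7, E[X²]=5.78; 2: μ=13.5, E[X²]=182.61; 3: μ=7.25, E[X²]=60.73; 4: μ=3.7, E[X²]=27.38.
E[X] = 0.27·1.7 + 0.36·13.5 + 0.18·7.25 + 0.19·3.7 = 7.327.
E[X²] = 0.27·5.78 + 0.36·182.61 + 0.18·60.73 + 0.19·27.38 = 83.4338.
Var(X) = E[X²] − (E[X])² = 83.4338 − 53.6849 = 29.7489.
SD(X) = √29.7489 = 5.45425.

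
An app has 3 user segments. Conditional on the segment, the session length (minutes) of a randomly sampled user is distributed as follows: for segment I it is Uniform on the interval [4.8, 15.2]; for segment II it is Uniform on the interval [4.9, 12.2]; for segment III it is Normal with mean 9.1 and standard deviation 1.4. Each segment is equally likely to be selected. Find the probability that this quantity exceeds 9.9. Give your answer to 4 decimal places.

0.3695

Conditional on each segment, P(X > 9.9): I: 0.509615; II: 0.315068; III: 0.283855.
By total probability, P(X > 9.9) = 0.333333·0.509615 + 0.333333·0.315068 + 0.333333·0.283855 = 0.369513.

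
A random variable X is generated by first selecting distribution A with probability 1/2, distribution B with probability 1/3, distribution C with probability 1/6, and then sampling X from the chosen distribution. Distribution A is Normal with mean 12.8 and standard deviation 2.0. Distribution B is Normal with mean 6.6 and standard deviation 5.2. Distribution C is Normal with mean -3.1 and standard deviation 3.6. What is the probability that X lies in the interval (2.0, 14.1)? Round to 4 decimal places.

Conditional on each component, P(2.0 < X < 14.1): A: 0.742154; B: 0.73721; C: 0.0782893.
By total probability, P(2.0 < X < 14.1) = 0.5·0.742154 + 0.333333·0.73721 + 0.166667·0.0782893 = 0.629862.

0.6299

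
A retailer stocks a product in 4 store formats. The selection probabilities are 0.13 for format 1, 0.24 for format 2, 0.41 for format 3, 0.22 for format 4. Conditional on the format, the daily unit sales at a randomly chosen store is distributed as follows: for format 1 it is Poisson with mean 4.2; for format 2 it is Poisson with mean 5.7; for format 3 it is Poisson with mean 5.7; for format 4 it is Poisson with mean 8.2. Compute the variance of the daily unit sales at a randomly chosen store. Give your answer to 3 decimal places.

7.596

Per component, 1: μ=4.2, E[X²]=21.84; 2: μ=5.7, E[X²]=38.19; 3: μ=5.7, E[X²]=38.19; 4: μ=8.2, E[X²]=75.44.
E[X] = 0.13·4.2 + 0.24·5.7 + 0.41·5.7 + 0.22·8.2 = 6.055.
E[X²] = 0.13·21.84 + 0.24·38.19 + 0.41·38.19 + 0.22·75.44 = 44.2595.
Var(X) = E[X²] − (E[X])² = 44.2595 − 36.663 = 7.59648.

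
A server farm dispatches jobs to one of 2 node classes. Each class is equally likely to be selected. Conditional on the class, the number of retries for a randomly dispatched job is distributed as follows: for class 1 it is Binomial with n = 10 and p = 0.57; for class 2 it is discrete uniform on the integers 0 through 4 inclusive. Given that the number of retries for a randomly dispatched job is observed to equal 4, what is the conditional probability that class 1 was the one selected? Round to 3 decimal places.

Likelihoods P(X=4 | ·): 1: 0.140129; 2: 0.2.
Posterior ∝ prior × likelihood. Numerator for 1: 0.5·0.140129 = 0.0700647.
Normalizing constant: 0.5·0.140129 + 0.5·0.2 = 0.170065.
P(1 | observation) = 0.0700647 / 0.170065 = 0.411989.

0.412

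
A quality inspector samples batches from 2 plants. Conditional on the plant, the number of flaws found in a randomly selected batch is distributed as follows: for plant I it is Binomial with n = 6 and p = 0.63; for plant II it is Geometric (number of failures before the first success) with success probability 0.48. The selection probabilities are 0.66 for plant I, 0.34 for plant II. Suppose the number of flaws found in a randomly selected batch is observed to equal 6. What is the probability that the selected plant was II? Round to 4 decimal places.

Likelihoods P(X=6 | ·): I: 0.0625235; II: 0.00948989.
Posterior ∝ prior × likelihood. Numerator for II: 0.34·0.00948989 = 0.00322656.
Normalizing constant: 0.66·0.0625235 + 0.34·0.00948989 = 0.0444921.
P(II | observation) = 0.00322656 / 0.0444921 = 0.07252.

0.0725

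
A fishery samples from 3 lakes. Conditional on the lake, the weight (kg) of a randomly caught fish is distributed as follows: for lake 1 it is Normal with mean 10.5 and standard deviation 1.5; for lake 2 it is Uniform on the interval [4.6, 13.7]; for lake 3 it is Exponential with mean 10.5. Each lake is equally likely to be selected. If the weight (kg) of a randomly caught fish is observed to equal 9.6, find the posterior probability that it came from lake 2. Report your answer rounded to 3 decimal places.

0.297

Likelihoods f(9.6 | ·): 1: 0.22215; 2: 0.10989; 3: 0.0381717.
Posterior ∝ prior × likelihood. Numerator for 2: 0.333333·0.10989 = 0.03663.
Normalizing constant: 0.333333·0.22215 + 0.333333·0.10989 + 0.333333·0.0381717 = 0.123404.
P(2 | observation) = 0.03663 / 0.123404 = 0.296831.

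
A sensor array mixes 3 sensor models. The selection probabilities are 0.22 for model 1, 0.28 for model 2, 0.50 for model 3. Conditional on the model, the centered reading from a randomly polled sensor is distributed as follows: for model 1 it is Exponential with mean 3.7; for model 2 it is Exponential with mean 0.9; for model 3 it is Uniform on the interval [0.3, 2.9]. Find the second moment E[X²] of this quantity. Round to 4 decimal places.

For each component E[X²] = Var + (mean)², giving 1: 27.38; 2: 1.62; 3: 3.12333.
Overall E[X²] = 0.22·27.38 + 0.28·1.62 + 0.5·3.12333 = 8.03887.

8.0389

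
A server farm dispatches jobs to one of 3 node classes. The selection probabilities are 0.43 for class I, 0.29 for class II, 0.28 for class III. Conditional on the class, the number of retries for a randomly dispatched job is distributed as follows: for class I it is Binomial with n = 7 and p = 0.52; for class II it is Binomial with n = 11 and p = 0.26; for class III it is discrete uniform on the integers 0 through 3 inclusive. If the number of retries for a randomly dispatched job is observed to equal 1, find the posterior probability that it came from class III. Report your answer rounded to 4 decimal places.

0.5385

Likelihoods P(X=1 | ·): I: 0.0445193; II: 0.140826; III: 0.25.
Posterior ∝ prior × likelihood. Numerator for III: 0.28·0.25 = 0.07.
Normalizing constant: 0.43·0.0445193 + 0.29·0.140826 + 0.28·0.25 = 0.129983.
P(III | observation) = 0.07 / 0.129983 = 0.538532.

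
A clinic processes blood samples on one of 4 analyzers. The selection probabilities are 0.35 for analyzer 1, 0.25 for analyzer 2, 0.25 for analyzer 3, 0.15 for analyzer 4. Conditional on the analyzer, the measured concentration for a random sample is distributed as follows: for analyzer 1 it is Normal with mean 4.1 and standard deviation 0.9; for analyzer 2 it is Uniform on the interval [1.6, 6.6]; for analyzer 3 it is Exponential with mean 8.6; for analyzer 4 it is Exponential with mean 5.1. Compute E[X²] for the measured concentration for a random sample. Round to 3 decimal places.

For each component E[X²] = Var + (mean)², giving 1: 17.62; 2: 18.8933; 3: 147.92; 4: 52.02.
Overall E[X²] = 0.35·17.62 + 0.25·18.8933 + 0.25·147.92 + 0.15·52.02 = 55.6733.

55.673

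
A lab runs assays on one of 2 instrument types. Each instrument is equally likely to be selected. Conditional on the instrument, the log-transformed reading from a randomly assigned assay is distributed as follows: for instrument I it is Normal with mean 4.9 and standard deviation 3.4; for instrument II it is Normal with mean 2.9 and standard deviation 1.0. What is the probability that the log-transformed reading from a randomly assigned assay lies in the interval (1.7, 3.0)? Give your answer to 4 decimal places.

Conditional on each instrument, P(1.7 < X < 3.0): I: 0.114834; II: 0.424758.
By total probability, P(1.7 < X < 3.0) = 0.5·0.114834 + 0.5·0.424758 = 0.269796.

0.2698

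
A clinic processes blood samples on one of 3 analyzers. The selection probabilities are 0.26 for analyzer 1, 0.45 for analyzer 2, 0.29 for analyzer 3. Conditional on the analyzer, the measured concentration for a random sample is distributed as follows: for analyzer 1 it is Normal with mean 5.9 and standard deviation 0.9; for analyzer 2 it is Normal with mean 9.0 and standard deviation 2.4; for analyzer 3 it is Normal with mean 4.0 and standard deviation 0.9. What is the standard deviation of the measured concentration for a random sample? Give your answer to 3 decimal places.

2.774

Per component, 1: μ=5.9, E[X²]=35.62; 2: μ=9, E[X²]=86.76; 3: μ=4, E[X²]=16.81.
E[X] = 0.26·5.9 + 0.45·9 + 0.29·4 = 6.744.
E[X²] = 0.26·35.62 + 0.45·86.76 + 0.29·16.81 = 53.1781.
Var(X) = E[X²] − (E[X])² = 53.1781 − 45.4815 = 7.69656.
SD(X) = √7.69656 = 2.77427.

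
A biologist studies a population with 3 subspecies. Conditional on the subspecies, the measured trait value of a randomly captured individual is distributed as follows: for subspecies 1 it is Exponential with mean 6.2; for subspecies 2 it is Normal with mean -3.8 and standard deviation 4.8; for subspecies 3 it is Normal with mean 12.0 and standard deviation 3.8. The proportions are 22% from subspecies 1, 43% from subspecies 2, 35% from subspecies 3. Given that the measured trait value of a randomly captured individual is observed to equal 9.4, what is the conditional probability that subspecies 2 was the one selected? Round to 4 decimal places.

Likelihoods f(9.4 | ·): 1: 0.0354129; 2: 0.00189449; 3: 0.083075.
Posterior ∝ prior × likelihood. Numerator for 2: 0.43·0.00189449 = 0.000814632.
Normalizing constant: 0.22·0.0354129 + 0.43·0.00189449 + 0.35·0.083075 = 0.0376817.
P(2 | observation) = 0.000814632 / 0.0376817 = 0.0216187.

0.0216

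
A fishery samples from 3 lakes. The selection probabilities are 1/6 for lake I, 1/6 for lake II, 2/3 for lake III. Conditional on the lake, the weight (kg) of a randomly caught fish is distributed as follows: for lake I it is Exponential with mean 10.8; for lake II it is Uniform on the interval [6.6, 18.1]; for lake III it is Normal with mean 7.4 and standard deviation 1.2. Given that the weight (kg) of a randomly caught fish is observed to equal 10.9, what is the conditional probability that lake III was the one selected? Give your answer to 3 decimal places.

0.135

Likelihoods f(10.9 | ·): I: 0.033749; II: 0.0869565; III: 0.00472573.
Posterior ∝ prior × likelihood. Numerator for III: 0.666667·0.00472573 = 0.00315049.
Normalizing constant: 0.166667·0.033749 + 0.166667·0.0869565 + 0.666667·0.00472573 = 0.0232681.
P(III | observation) = 0.00315049 / 0.0232681 = 0.1354.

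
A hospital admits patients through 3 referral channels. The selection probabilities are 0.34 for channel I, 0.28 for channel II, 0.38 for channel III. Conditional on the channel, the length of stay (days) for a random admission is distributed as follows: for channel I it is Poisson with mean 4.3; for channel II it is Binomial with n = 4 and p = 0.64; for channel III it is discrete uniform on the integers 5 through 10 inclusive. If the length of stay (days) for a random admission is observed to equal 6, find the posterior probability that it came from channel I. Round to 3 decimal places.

0.390

Likelihoods P(X=6 | ·): I: 0.119127; II: 0; III: 0.166667.
Posterior ∝ prior × likelihood. Numerator for I: 0.34·0.119127 = 0.0405033.
Normalizing constant: 0.34·0.119127 + 0.28·0 + 0.38·0.166667 = 0.103837.
P(I | observation) = 0.0405033 / 0.103837 = 0.390068.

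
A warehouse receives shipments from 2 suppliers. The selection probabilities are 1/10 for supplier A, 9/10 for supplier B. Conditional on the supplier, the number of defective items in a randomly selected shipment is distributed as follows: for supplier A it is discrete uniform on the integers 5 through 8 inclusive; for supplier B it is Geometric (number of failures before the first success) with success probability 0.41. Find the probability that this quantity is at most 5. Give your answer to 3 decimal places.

0.887

Conditional on each supplier, P(X ≤ 5): A: 0.25; B: 0.957819.
By total probability, P(X ≤ 5) = 0.1·0.25 + 0.9·0.957819 = 0.887038.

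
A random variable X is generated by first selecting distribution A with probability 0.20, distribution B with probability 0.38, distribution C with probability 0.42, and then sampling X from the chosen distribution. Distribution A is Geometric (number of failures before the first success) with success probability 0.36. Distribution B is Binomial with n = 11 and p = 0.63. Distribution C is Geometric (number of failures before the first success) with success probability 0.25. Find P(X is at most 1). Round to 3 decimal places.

Conditional on each component, P(X ≤ 1): A: 0.5904; B: 0.000351027; C: 0.4375.
By total probability, P(X ≤ 1) = 0.2·0.5904 + 0.38·0.000351027 + 0.42·0.4375 = 0.301963.

0.302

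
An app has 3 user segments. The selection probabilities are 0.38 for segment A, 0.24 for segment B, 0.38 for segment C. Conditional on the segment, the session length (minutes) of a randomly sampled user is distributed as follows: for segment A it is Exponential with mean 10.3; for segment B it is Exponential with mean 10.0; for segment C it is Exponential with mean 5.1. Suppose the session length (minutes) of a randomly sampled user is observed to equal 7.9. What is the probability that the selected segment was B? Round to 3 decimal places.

0.248

Likelihoods f(7.9 | ·): A: 0.0450882; B: 0.0453845; C: 0.0416581.
Posterior ∝ prior × likelihood. Numerator for B: 0.24·0.0453845 = 0.0108923.
Normalizing constant: 0.38·0.0450882 + 0.24·0.0453845 + 0.38·0.0416581 = 0.0438559.
P(B | observation) = 0.0108923 / 0.0438559 = 0.248365.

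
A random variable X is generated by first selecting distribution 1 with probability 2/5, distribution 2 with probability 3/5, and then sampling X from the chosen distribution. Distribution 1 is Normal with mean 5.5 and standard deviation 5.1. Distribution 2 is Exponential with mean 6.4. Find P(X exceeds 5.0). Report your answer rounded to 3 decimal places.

0.490

Conditional on each component, P(X > 5.0): 1: 0.539049; 2: 0.457833.
By total probability, P(X > 5.0) = 0.4·0.539049 + 0.6·0.457833 = 0.49032.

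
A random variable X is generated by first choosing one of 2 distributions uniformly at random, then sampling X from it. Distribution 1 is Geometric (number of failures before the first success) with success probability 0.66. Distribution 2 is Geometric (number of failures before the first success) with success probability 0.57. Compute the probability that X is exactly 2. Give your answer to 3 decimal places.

0.091

Conditional on each component, P(X = 2): 1: 0.076296; 2: 0.105393.
By total probability, P(X = 2) = 0.5·0.076296 + 0.5·0.105393 = 0.0908445.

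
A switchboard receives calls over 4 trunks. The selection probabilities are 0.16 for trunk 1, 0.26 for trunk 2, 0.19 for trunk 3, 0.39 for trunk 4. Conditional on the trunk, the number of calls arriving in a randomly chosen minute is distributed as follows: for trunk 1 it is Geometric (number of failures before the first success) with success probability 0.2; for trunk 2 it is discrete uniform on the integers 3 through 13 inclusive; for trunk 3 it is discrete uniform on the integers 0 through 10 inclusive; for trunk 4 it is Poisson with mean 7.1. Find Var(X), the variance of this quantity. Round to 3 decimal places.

12.618

Per component, 1: μ=4, E[X²]=36; 2: μ=8, E[X²]=74; 3: μ=5, E[X²]=35; 4: μ=7.1, E[X²]=57.51.
E[X] = 0.16·4 + 0.26·8 + 0.19·5 + 0.39·7.1 = 6.439.
E[X²] = 0.16·36 + 0.26·74 + 0.19·35 + 0.39·57.51 = 54.0789.
Var(X) = E[X²] − (E[X])² = 54.0789 − 41.4607 = 12.6182.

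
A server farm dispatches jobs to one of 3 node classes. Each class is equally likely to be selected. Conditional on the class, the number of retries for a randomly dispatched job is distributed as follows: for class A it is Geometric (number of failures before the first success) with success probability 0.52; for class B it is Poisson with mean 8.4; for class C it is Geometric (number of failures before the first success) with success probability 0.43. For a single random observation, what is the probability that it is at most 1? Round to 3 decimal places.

Conditional on each class, P(X ≤ 1): A: 0.7696; B: 0.00211375; C: 0.6751.
By total probability, P(X ≤ 1) = 0.333333·0.7696 + 0.333333·0.00211375 + 0.333333·0.6751 = 0.482271.

0.482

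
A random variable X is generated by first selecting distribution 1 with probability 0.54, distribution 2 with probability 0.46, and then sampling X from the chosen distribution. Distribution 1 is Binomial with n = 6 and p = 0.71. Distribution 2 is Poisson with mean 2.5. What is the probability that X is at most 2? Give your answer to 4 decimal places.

Conditional on each component, P(X ≤ 2): 1: 0.0628136; 2: 0.543813.
By total probability, P(X ≤ 2) = 0.54·0.0628136 + 0.46·0.543813 = 0.284073.

0.2841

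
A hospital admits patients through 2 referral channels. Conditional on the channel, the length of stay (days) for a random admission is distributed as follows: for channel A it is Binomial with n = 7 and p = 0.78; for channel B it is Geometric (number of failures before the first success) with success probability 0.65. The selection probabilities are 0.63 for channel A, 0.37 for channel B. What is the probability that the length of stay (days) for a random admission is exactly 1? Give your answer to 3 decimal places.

0.085

Conditional on each channel, P(X = 1): A: 0.000619054; B: 0.2275.
By total probability, P(X = 1) = 0.63·0.000619054 + 0.37·0.2275 = 0.084565.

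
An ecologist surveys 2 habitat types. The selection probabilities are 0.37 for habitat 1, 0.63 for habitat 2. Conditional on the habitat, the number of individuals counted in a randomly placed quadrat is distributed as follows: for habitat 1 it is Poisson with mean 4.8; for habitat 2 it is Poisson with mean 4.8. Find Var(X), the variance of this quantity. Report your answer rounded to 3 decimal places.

Per component, 1: μ=4.8, E[X²]=27.84; 2: μ=4.8, E[X²]=27.84.
E[X] = 0.37·4.8 + 0.63·4.8 = 4.8.
E[X²] = 0.37·27.84 + 0.63·27.84 = 27.84.
Var(X) = E[X²] − (E[X])² = 27.84 − 23.04 = 4.8.

4.800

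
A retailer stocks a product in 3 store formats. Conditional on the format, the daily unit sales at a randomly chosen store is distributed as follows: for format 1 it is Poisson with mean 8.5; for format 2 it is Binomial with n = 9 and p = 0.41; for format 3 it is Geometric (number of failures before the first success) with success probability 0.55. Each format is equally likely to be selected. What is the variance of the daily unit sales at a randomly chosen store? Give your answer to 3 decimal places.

Per component, 1: μ=8.5, E[X²]=80.75; 2: μ=3.69, E[X²]=15.7932; 3: μ=0.818182, E[X²]=2.15702.
E[X] = 0.333333·8.5 + 0.333333·3.69 + 0.333333·0.818182 = 4.33606.
E[X²] = 0.333333·80.75 + 0.333333·15.7932 + 0.333333·2.15702 = 32.9001.
Var(X) = E[X²] − (E[X])² = 32.9001 − 18.8014 = 14.0987.

14.099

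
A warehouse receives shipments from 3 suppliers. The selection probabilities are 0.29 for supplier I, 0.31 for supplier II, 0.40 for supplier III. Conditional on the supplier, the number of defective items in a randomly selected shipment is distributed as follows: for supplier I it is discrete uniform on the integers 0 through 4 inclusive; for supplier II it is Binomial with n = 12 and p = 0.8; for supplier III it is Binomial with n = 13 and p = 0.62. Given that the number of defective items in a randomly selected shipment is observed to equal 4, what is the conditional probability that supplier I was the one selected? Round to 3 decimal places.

Likelihoods P(X=4 | ·): I: 0.2; II: 0.000519045; III: 0.0174552.
Posterior ∝ prior × likelihood. Numerator for I: 0.29·0.2 = 0.058.
Normalizing constant: 0.29·0.2 + 0.31·0.000519045 + 0.4·0.0174552 = 0.065143.
P(I | observation) = 0.058 / 0.065143 = 0.890349.

0.890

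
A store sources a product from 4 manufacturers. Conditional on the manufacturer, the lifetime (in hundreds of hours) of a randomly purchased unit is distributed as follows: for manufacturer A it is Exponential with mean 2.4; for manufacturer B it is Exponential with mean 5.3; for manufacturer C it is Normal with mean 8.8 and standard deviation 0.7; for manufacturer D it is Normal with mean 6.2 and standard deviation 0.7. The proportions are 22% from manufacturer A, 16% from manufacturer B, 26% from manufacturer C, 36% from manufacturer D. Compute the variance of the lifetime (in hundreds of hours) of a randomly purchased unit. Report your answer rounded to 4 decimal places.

Per component, A: μ=2.4, E[X²]=11.52; B: μ=5.3, E[X²]=56.18; C: μ=8.8, E[X²]=77.93; D: μ=6.2, E[X²]=38.93.
E[X] = 0.22·2.4 + 0.16·5.3 + 0.26·8.8 + 0.36·6.2 = 5.896.
E[X²] = 0.22·11.52 + 0.16·56.18 + 0.26·77.93 + 0.36·38.93 = 45.7998.
Var(X) = E[X²] − (E[X])² = 45.7998 − 34.7628 = 11.037.

11.0370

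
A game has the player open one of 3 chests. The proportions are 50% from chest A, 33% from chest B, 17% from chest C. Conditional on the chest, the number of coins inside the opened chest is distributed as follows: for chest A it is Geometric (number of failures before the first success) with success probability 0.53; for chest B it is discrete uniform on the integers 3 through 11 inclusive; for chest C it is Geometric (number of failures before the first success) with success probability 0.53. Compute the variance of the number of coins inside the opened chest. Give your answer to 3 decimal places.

11.584

Per component, A: μ=0.886792, E[X²]=2.45959; B: μ=7, E[X²]=55.6667; C: μ=0.886792, E[X²]=2.45959.
E[X] = 0.5·0.886792 + 0.33·7 + 0.17·0.886792 = 2.90415.
E[X²] = 0.5·2.45959 + 0.33·55.6667 + 0.17·2.45959 = 20.0179.
Var(X) = E[X²] − (E[X])² = 20.0179 − 8.43409 = 11.5838.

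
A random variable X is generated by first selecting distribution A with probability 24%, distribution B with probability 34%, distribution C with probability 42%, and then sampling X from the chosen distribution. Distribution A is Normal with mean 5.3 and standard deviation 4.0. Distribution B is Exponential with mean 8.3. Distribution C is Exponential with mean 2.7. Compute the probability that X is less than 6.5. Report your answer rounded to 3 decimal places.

Conditional on each component, P(X < 6.5): A: 0.617911; B: 0.543028; C: 0.909952.
By total probability, P(X < 6.5) = 0.24·0.617911 + 0.34·0.543028 + 0.42·0.909952 = 0.715108.

0.715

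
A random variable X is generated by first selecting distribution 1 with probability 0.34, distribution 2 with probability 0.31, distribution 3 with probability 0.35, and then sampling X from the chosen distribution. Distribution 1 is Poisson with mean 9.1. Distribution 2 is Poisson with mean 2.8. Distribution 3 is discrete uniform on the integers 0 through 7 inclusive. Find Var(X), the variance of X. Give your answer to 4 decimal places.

Per component, 1: μ=9.1, E[X²]=91.91; 2: μ=2.8, E[X²]=10.64; 3: μ=3.5, E[X²]=17.5.
E[X] = 0.34·9.1 + 0.31·2.8 + 0.35·3.5 = 5.187.
E[X²] = 0.34·91.91 + 0.31·10.64 + 0.35·17.5 = 40.6728.
Var(X) = E[X²] − (E[X])² = 40.6728 − 26.905 = 13.7678.

13.7678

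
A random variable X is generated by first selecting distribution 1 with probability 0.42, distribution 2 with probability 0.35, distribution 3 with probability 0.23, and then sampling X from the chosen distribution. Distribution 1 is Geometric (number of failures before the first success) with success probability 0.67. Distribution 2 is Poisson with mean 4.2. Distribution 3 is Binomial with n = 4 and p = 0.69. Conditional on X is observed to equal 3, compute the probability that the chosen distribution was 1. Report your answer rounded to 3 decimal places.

Likelihoods P(X=3 | ·): 1: 0.0240778; 2: 0.185165; 3: 0.407351.
Posterior ∝ prior × likelihood. Numerator for 1: 0.42·0.0240778 = 0.0101127.
Normalizing constant: 0.42·0.0240778 + 0.35·0.185165 + 0.23·0.407351 = 0.168611.
P(1 | observation) = 0.0101127 / 0.168611 = 0.0599762.

0.060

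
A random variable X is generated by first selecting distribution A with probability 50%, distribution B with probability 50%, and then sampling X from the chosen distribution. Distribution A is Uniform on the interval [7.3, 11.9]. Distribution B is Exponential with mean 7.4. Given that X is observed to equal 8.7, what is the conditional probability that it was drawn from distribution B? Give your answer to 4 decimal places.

Likelihoods f(8.7 | ·): A: 0.217391; B: 0.0417041.
Posterior ∝ prior × likelihood. Numerator for B: 0.5·0.0417041 = 0.0208521.
Normalizing constant: 0.5·0.217391 + 0.5·0.0417041 = 0.129548.
P(B | observation) = 0.0208521 / 0.129548 = 0.16096.

0.1610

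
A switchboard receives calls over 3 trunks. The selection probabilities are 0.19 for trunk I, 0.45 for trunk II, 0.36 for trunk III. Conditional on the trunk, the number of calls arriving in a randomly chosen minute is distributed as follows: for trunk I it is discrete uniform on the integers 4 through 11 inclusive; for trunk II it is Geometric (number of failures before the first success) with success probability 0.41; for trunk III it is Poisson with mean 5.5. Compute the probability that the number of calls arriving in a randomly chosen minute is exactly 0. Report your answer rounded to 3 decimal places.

Conditional on each trunk, P(X = 0): I: 0; II: 0.41; III: 0.00408677.
By total probability, P(X = 0) = 0.19·0 + 0.45·0.41 + 0.36·0.00408677 = 0.185971.

0.186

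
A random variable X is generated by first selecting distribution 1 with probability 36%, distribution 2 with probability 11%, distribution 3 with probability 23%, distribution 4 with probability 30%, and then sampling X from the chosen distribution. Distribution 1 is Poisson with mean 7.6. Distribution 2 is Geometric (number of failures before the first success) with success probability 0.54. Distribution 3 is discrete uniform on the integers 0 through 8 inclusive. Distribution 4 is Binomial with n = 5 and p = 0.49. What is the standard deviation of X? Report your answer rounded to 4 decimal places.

3.3256

Per component, 1: μ=7.6, E[X²]=65.36; 2: μ=0.851852, E[X²]=2.30316; 3: μ=4, E[X²]=22.6667; 4: μ=2.45, E[X²]=7.252.
E[X] = 0.36·7.6 + 0.11·0.851852 + 0.23·4 + 0.3·2.45 = 4.4847.
E[X²] = 0.36·65.36 + 0.11·2.30316 + 0.23·22.6667 + 0.3·7.252 = 31.1719.
Var(X) = E[X²] − (E[X])² = 31.1719 − 20.1126 = 11.0593.
SD(X) = √11.0593 = 3.32555.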